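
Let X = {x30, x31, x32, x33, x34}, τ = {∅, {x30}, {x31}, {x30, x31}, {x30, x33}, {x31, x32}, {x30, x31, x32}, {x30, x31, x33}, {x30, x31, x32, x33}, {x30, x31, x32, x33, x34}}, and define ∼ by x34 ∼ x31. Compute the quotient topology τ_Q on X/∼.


X/∼ = {[x30], [x31=x34], [x32], [x33]}; |τ_Q| = 4.

Equivalence classes: [x30], [x31=x34], [x32], [x33].
Quotient map π: X → X/∼ sends x30 ↦ [x30], x31 ↦ [x31=x34], x32 ↦ [x32], x33 ↦ [x33], x34 ↦ [x31=x34].
For each subset V ⊆ X/∼, compute π^{-1}(V) ⊆ X and check whether π^{-1}(V) ∈ τ. V is open in τ_Q iff π^{-1}(V) ∈ τ.
  V = {}: π^{-1}(V) = ∅ ∈ τ ✓.
  V = {[x30]}: π^{-1}(V) = {x30} ∈ τ ✓.
  V = {[x31=x34]}: π^{-1}(V) = {x31, x34} ∉ τ ✗.
  V = {[x30], [x31=x34]}: π^{-1}(V) = {x30, x31, x34} ∉ τ ✗.
  V = {[x32]}: π^{-1}(V) = {x32} ∉ τ ✗.
  V = {[x30], [x32]}: π^{-1}(V) = {x30, x32} ∉ τ ✗.
  V = {[x31=x34], [x32]}: π^{-1}(V) = {x31, x32, x34} ∉ τ ✗.
  V = {[x30], [x31=x34], [x32]}: π^{-1}(V) = {x30, x31, x32, x34} ∉ τ ✗.
  V = {[x33]}: π^{-1}(V) = {x33} ∉ τ ✗.
  V = {[x30], [x33]}: π^{-1}(V) = {x30, x33} ∈ τ ✓.
  V = {[x31=x34], [x33]}: π^{-1}(V) = {x31, x33, x34} ∉ τ ✗.
  V = {[x30], [x31=x34], [x33]}: π^{-1}(V) = {x30, x31, x33, x34} ∉ τ ✗.
  V = {[x32], [x33]}: π^{-1}(V) = {x32, x33} ∉ τ ✗.
  V = {[x30], [x32], [x33]}: π^{-1}(V) = {x30, x32, x33} ∉ τ ✗.
  V = {[x31=x34], [x32], [x33]}: π^{-1}(V) = {x31, x32, x33, x34} ∉ τ ✗.
  V = {[x30], [x31=x34], [x32], [x33]}: π^{-1}(V) = {x30, x31, x32, x33, x34} ∈ τ ✓.
Open sets in the quotient: τ_Q = {{}, {[x30]}, {[x30], [x33]}, {[x30], [x31=x34], [x32], [x33]}} (4 elements).


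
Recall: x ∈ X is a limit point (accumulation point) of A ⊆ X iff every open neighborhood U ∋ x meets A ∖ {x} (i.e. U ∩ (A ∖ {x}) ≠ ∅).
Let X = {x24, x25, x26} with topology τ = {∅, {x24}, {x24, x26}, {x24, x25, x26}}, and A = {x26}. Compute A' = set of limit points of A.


A' = {x25}

For each x ∈ X, list the open sets U ∈ τ with x ∈ U, then check whether U ∩ (A ∖ {x}) ≠ ∅ for every such U.
  x = x24: open {x24} ∋ x has {x24} ∩ (A ∖ {x24}) = ∅, so x is NOT a limit point.
  x = x25: opens ∋ x are {x24, x25, x26}; each meets A ∖ {x25}, so x IS a limit point.
  x = x26: open {x24, x26} ∋ x has {x24, x26} ∩ (A ∖ {x26}) = ∅, so x is NOT a limit point.
Collecting: A' = {x25}.


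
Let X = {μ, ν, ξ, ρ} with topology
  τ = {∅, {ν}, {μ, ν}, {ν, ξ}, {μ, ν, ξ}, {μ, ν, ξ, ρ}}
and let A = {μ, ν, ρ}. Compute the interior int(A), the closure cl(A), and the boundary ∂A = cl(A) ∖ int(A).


int(A) = {μ, ν}, cl(A) = {μ, ν, ξ, ρ}, ∂A = {ξ, ρ}.

Closed sets in (X, τ) are complements of opens:
  closed(X, τ) = {∅, {ρ}, {μ, ρ}, {ξ, ρ}, {μ, ξ, ρ}, {μ, ν, ξ, ρ}}.
int(A) = ⋃ {U ∈ τ : U ⊆ A}. Opens contained in A: ∅, {ν}, {μ, ν}.
Taking the union of these: int(A) = {μ, ν}.
cl(A) = ⋂ {C closed : A ⊆ C}. Closed sets containing A: {μ, ν, ξ, ρ}.
Intersecting these: cl(A) = {μ, ν, ξ, ρ}.
∂A = cl(A) ∖ int(A) = {μ, ν, ξ, ρ} ∖ {μ, ν} = {ξ, ρ}.


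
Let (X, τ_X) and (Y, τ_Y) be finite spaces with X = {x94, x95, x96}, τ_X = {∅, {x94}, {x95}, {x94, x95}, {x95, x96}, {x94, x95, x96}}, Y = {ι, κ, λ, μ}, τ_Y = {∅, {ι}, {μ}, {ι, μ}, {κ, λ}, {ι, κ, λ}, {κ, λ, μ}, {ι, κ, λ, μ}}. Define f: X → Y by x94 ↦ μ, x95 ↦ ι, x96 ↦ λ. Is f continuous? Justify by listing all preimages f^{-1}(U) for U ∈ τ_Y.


f is NOT continuous.

Compute f^{-1}(U) for each U ∈ τ_Y:
  U = ∅: f^{-1}(U) = ∅ ∈ τ_X ✓.
  U = {ι}: f^{-1}(U) = {x95} ∈ τ_X ✓.
  U = {μ}: f^{-1}(U) = {x94} ∈ τ_X ✓.
  U = {ι, μ}: f^{-1}(U) = {x94, x95} ∈ τ_X ✓.
  U = {κ, λ}: f^{-1}(U) = {x96} ∉ τ_X ✗.
  U = {ι, κ, λ}: f^{-1}(U) = {x95, x96} ∈ τ_X ✓.
  U = {κ, λ, μ}: f^{-1}(U) = {x94, x96} ∉ τ_X ✗.
  U = {ι, κ, λ, μ}: f^{-1}(U) = {x94, x95, x96} ∈ τ_X ✓.
Found U = {κ, λ} with f^{-1}(U) = {x96} not in τ_X. Therefore f is NOT continuous.


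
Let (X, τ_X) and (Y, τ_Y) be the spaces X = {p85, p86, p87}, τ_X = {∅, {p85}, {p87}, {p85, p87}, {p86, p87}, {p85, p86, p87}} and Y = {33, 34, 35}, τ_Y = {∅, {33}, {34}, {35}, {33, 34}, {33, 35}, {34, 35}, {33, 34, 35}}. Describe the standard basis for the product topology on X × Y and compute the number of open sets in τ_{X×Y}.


Basis B = {∅ × ∅, {p85} × {33}, {p85} × {34}, {p85} × {35}, {p87} × {33}, {p87} × {34}, {p87} × {35}, {p85} × {33, 34}, {p85} × {33, 35}, {p85, p87} × {33}, {p85} × {34, 35}, {p85, p87} × {34}, {p85, p87} × {35}, {p86, p87} × {33}, {p86, p87} × {34}, {p86, p87} × {35}, {p87} × {33, 34}, {p87} × {33, 35}, {p87} × {34, 35}, {p85} × {33, 34, 35}, {p85, p86, p87} × {33}, {p85, p86, p87} × {34}, {p85, p86, p87} × {35}, {p87} × {33, 34, 35}, {p85, p87} × {33, 34}, {p85, p87} × {33, 35}, {p85, p87} × {34, 35}, {p86, p87} × {33, 34}, {p86, p87} × {33, 35}, {p86, p87} × {34, 35}, {p85, p87} × {33, 34, 35}, {p85, p86, p87} × {33, 34}, {p85, p86, p87} × {33, 35}, {p85, p86, p87} × {34, 35}, {p86, p87} × {33, 34, 35}, {p85, p86, p87} × {33, 34, 35}}; |τ_{X×Y}| = 216.

Enumerate products U × V with U ∈ τ_X, V ∈ τ_Y (deduplicated):
  ∅ × ∅ = {} (∅)
  {p85} × {33} = {(p85,33)}
  {p85} × {34} = {(p85,34)}
  {p85} × {35} = {(p85,35)}
  {p87} × {33} = {(p87,33)}
  {p87} × {34} = {(p87,34)}
  {p87} × {35} = {(p87,35)}
  {p85} × {33, 34} = {(p85,33), (p85,34)}
  {p85} × {33, 35} = {(p85,33), (p85,35)}
  {p85, p87} × {33} = {(p85,33), (p87,33)}
  {p85} × {34, 35} = {(p85,34), (p85,35)}
  {p85, p87} × {34} = {(p85,34), (p87,34)}
  {p85, p87} × {35} = {(p85,35), (p87,35)}
  {p86, p87} × {33} = {(p86,33), (p87,33)}
  {p86, p87} × {34} = {(p86,34), (p87,34)}
  {p86, p87} × {35} = {(p86,35), (p87,35)}
  {p87} × {33, 34} = {(p87,33), (p87,34)}
  {p87} × {33, 35} = {(p87,33), (p87,35)}
  {p87} × {34, 35} = {(p87,34), (p87,35)}
  {p85} × {33, 34, 35} = {(p85,33), (p85,34), (p85,35)}
  {p85, p86, p87} × {33} = {(p85,33), (p86,33), (p87,33)}
  {p85, p86, p87} × {34} = {(p85,34), (p86,34), (p87,34)}
  {p85, p86, p87} × {35} = {(p85,35), (p86,35), (p87,35)}
  {p87} × {33, 34, 35} = {(p87,33), (p87,34), (p87,35)}
  {p85, p87} × {33, 34} = {(p85,33), (p85,34), (p87,33), (p87,34)}
  {p85, p87} × {33, 35} = {(p85,33), (p85,35), (p87,33), (p87,35)}
  {p85, p87} × {34, 35} = {(p85,34), (p85,35), (p87,34), (p87,35)}
  {p86, p87} × {33, 34} = {(p86,33), (p86,34), (p87,33), (p87,34)}
  {p86, p87} × {33, 35} = {(p86,33), (p86,35), (p87,33), (p87,35)}
  {p86, p87} × {34, 35} = {(p86,34), (p86,35), (p87,34), (p87,35)}
  {p85, p87} × {33, 34, 35} = {(p85,33), (p85,34), (p85,35), (p87,33), (p87,34), (p87,35)}
  {p85, p86, p87} × {33, 34} = {(p85,33), (p85,34), (p86,33), (p86,34), (p87,33), (p87,34)}
  {p85, p86, p87} × {33, 35} = {(p85,33), (p85,35), (p86,33), (p86,35), (p87,33), (p87,35)}
  {p85, p86, p87} × {34, 35} = {(p85,34), (p85,35), (p86,34), (p86,35), (p87,34), (p87,35)}
  {p86, p87} × {33, 34, 35} = {(p86,33), (p86,34), (p86,35), (p87,33), (p87,34), (p87,35)}
  {p85, p86, p87} × {33, 34, 35} = {(p85,33), (p85,34), (p85,35), (p86,33), (p86,34), (p86,35), (p87,33), (p87,34), (p87,35)}
These 36 distinct sets form the basis B.
Close under arbitrary unions to get τ_{X×Y}; counting gives |τ_{X×Y}| = 216.


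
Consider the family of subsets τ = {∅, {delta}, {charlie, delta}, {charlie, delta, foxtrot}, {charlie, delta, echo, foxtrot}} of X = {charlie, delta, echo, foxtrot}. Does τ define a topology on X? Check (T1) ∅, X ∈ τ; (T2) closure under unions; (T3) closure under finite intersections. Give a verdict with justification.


τ IS a topology on X.

Axiom (T1): ∅ ∈ τ? Yes; X ∈ τ? Yes.
Axiom (T2/T3): check pairwise unions and intersections of members of τ.
All pairwise intersections and unions checked — each lies in τ. Therefore τ satisfies (T1), (T2), (T3): it IS a topology on X.


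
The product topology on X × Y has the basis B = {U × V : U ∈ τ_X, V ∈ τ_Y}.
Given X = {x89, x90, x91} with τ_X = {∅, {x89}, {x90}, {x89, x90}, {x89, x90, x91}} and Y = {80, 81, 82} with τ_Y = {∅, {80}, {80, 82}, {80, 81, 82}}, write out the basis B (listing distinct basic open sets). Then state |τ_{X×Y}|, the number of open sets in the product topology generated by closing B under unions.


Basis B = {∅ × ∅, {x89} × {80}, {x90} × {80}, {x89} × {80, 82}, {x89, x90} × {80}, {x90} × {80, 82}, {x89} × {80, 81, 82}, {x89, x90, x91} × {80}, {x90} × {80, 81, 82}, {x89, x90} × {80, 82}, {x89, x90} × {80, 81, 82}, {x89, x90, x91} × {80, 82}, {x89, x90, x91} × {80, 81, 82}}; |τ_{X×Y}| = 30.

Enumerate products U × V with U ∈ τ_X, V ∈ τ_Y (deduplicated):
  ∅ × ∅ = {} (∅)
  {x89} × {80} = {(x89,80)}
  {x90} × {80} = {(x90,80)}
  {x89} × {80, 82} = {(x89,80), (x89,82)}
  {x89, x90} × {80} = {(x89,80), (x90,80)}
  {x90} × {80, 82} = {(x90,80), (x90,82)}
  {x89} × {80, 81, 82} = {(x89,80), (x89,81), (x89,82)}
  {x89, x90, x91} × {80} = {(x89,80), (x90,80), (x91,80)}
  {x90} × {80, 81, 82} = {(x90,80), (x90,81), (x90,82)}
  {x89, x90} × {80, 82} = {(x89,80), (x89,82), (x90,80), (x90,82)}
  {x89, x90} × {80, 81, 82} = {(x89,80), (x89,81), (x89,82), (x90,80), (x90,81), (x90,82)}
  {x89, x90, x91} × {80, 82} = {(x89,80), (x89,82), (x90,80), (x90,82), (x91,80), (x91,82)}
  {x89, x90, x91} × {80, 81, 82} = {(x89,80), (x89,81), (x89,82), (x90,80), (x90,81), (x90,82), (x91,80), (x91,81), (x91,82)}
These 13 distinct sets form the basis B.
Close under arbitrary unions to get τ_{X×Y}; counting gives |τ_{X×Y}| = 30.


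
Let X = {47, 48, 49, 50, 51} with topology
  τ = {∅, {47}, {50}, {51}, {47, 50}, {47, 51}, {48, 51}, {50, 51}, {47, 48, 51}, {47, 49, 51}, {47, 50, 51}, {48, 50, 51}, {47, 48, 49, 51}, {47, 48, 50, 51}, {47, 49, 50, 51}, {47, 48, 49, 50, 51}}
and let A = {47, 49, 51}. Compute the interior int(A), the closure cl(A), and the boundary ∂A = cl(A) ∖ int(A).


int(A) = {47, 49, 51}, cl(A) = {47, 48, 49, 51}, ∂A = {48}.

Closed sets in (X, τ) are complements of opens:
  closed(X, τ) = {∅, {48}, {49}, {50}, {47, 49}, {48, 49}, {48, 50}, {49, 50}, {47, 48, 49}, {47, 49, 50}, {48, 49, 50}, {48, 49, 51}, {47, 48, 49, 50}, {47, 48, 49, 51}, {48, 49, 50, 51}, {47, 48, 49, 50, 51}}.
int(A) = ⋃ {U ∈ τ : U ⊆ A}. Opens contained in A: ∅, {47}, {51}, {47, 51}, {47, 49, 51}.
Taking the union of these: int(A) = {47, 49, 51}.
cl(A) = ⋂ {C closed : A ⊆ C}. Closed sets containing A: {47, 48, 49, 51}, {47, 48, 49, 50, 51}.
Intersecting these: cl(A) = {47, 48, 49, 51}.
∂A = cl(A) ∖ int(A) = {47, 48, 49, 51} ∖ {47, 49, 51} = {48}.


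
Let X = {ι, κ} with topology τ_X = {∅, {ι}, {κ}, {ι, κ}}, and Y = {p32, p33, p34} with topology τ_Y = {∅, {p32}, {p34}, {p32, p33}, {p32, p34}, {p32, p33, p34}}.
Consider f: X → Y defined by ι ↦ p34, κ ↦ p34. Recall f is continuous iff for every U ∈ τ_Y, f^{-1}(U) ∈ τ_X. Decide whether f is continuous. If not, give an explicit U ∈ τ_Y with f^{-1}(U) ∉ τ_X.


f IS continuous.

Compute f^{-1}(U) for each U ∈ τ_Y:
  U = ∅: f^{-1}(U) = ∅ ∈ τ_X ✓.
  U = {p32}: f^{-1}(U) = ∅ ∈ τ_X ✓.
  U = {p34}: f^{-1}(U) = {ι, κ} ∈ τ_X ✓.
  U = {p32, p33}: f^{-1}(U) = ∅ ∈ τ_X ✓.
  U = {p32, p34}: f^{-1}(U) = {ι, κ} ∈ τ_X ✓.
  U = {p32, p33, p34}: f^{-1}(U) = {ι, κ} ∈ τ_X ✓.
Every preimage lies in τ_X, so f IS continuous.


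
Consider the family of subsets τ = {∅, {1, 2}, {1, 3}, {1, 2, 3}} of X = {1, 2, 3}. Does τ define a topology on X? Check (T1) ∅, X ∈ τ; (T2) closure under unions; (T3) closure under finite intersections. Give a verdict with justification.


τ is NOT a topology on X.

Axiom (T1): ∅ ∈ τ? Yes; X ∈ τ? Yes.
Axiom (T2/T3): check pairwise unions and intersections of members of τ.
Counterexample for (T3): {1, 2} ∩ {1, 3} = {1} ∉ τ. Therefore τ is NOT a topology.


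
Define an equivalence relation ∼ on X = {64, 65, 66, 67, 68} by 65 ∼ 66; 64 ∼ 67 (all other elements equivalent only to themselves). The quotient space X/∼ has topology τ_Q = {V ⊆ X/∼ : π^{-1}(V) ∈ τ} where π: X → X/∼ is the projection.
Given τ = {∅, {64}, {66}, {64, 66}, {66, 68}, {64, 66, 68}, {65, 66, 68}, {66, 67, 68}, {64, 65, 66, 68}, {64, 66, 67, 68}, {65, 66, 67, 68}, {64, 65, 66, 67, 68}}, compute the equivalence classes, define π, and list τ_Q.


X/∼ = {[64=67], [65=66], [68]}; |τ_Q| = 3.

Equivalence classes: [64=67], [65=66], [68].
Quotient map π: X → X/∼ sends 64 ↦ [64=67], 65 ↦ [65=66], 66 ↦ [65=66], 67 ↦ [64=67], 68 ↦ [68].
For each subset V ⊆ X/∼, compute π^{-1}(V) ⊆ X and check whether π^{-1}(V) ∈ τ. V is open in τ_Q iff π^{-1}(V) ∈ τ.
  V = {}: π^{-1}(V) = ∅ ∈ τ ✓.
  V = {[64=67]}: π^{-1}(V) = {64, 67} ∉ τ ✗.
  V = {[65=66]}: π^{-1}(V) = {65, 66} ∉ τ ✗.
  V = {[64=67], [65=66]}: π^{-1}(V) = {64, 65, 66, 67} ∉ τ ✗.
  V = {[68]}: π^{-1}(V) = {68} ∉ τ ✗.
  V = {[64=67], [68]}: π^{-1}(V) = {64, 67, 68} ∉ τ ✗.
  V = {[65=66], [68]}: π^{-1}(V) = {65, 66, 68} ∈ τ ✓.
  V = {[64=67], [65=66], [68]}: π^{-1}(V) = {64, 65, 66, 67, 68} ∈ τ ✓.
Open sets in the quotient: τ_Q = {{}, {[65=66], [68]}, {[64=67], [65=66], [68]}} (3 elements).


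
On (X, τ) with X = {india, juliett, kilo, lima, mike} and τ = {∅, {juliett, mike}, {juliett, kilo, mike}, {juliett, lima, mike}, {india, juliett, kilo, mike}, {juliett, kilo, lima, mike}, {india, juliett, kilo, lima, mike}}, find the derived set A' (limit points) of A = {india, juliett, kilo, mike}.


A' = {india, juliett, kilo, lima, mike}

For each x ∈ X, list the open sets U ∈ τ with x ∈ U, then check whether U ∩ (A ∖ {x}) ≠ ∅ for every such U.
  x = india: opens ∋ x are {india, juliett, kilo, mike}, {india, juliett, kilo, lima, mike}; each meets A ∖ {india}, so x IS a limit point.
  x = juliett: opens ∋ x are {juliett, mike}, {juliett, kilo, mike}, {juliett, lima, mike}, {india, juliett, kilo, mike}, {juliett, kilo, lima, mike}, {india, juliett, kilo, lima, mike}; each meets A ∖ {juliett}, so x IS a limit point.
  x = kilo: opens ∋ x are {juliett, kilo, mike}, {india, juliett, kilo, mike}, {juliett, kilo, lima, mike}, {india, juliett, kilo, lima, mike}; each meets A ∖ {kilo}, so x IS a limit point.
  x = lima: opens ∋ x are {juliett, lima, mike}, {juliett, kilo, lima, mike}, {india, juliett, kilo, lima, mike}; each meets A ∖ {lima}, so x IS a limit point.
  x = mike: opens ∋ x are {juliett, mike}, {juliett, kilo, mike}, {juliett, lima, mike}, {india, juliett, kilo, mike}, {juliett, kilo, lima, mike}, {india, juliett, kilo, lima, mike}; each meets A ∖ {mike}, so x IS a limit point.
Collecting: A' = {india, juliett, kilo, lima, mike}.


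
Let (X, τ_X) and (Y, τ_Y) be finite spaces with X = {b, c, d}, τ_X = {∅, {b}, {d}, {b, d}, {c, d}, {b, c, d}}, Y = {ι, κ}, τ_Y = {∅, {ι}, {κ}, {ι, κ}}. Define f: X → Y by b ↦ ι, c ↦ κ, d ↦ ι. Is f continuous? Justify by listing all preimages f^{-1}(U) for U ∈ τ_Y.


f is NOT continuous.

Compute f^{-1}(U) for each U ∈ τ_Y:
  U = ∅: f^{-1}(U) = ∅ ∈ τ_X ✓.
  U = {ι}: f^{-1}(U) = {b, d} ∈ τ_X ✓.
  U = {κ}: f^{-1}(U) = {c} ∉ τ_X ✗.
  U = {ι, κ}: f^{-1}(U) = {b, c, d} ∈ τ_X ✓.
Found U = {κ} with f^{-1}(U) = {c} not in τ_X. Therefore f is NOT continuous.


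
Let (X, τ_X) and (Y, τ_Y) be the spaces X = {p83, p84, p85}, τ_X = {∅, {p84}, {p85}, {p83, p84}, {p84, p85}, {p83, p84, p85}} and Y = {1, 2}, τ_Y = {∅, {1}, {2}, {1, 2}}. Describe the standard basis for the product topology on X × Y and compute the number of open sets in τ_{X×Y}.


Basis B = {∅ × ∅, {p84} × {1}, {p84} × {2}, {p85} × {1}, {p85} × {2}, {p83, p84} × {1}, {p83, p84} × {2}, {p84} × {1, 2}, {p84, p85} × {1}, {p84, p85} × {2}, {p85} × {1, 2}, {p83, p84, p85} × {1}, {p83, p84, p85} × {2}, {p83, p84} × {1, 2}, {p84, p85} × {1, 2}, {p83, p84, p85} × {1, 2}}; |τ_{X×Y}| = 36.

Enumerate products U × V with U ∈ τ_X, V ∈ τ_Y (deduplicated):
  ∅ × ∅ = {} (∅)
  {p84} × {1} = {(p84,1)}
  {p84} × {2} = {(p84,2)}
  {p85} × {1} = {(p85,1)}
  {p85} × {2} = {(p85,2)}
  {p83, p84} × {1} = {(p83,1), (p84,1)}
  {p83, p84} × {2} = {(p83,2), (p84,2)}
  {p84} × {1, 2} = {(p84,1), (p84,2)}
  {p84, p85} × {1} = {(p84,1), (p85,1)}
  {p84, p85} × {2} = {(p84,2), (p85,2)}
  {p85} × {1, 2} = {(p85,1), (p85,2)}
  {p83, p84, p85} × {1} = {(p83,1), (p84,1), (p85,1)}
  {p83, p84, p85} × {2} = {(p83,2), (p84,2), (p85,2)}
  {p83, p84} × {1, 2} = {(p83,1), (p83,2), (p84,1), (p84,2)}
  {p84, p85} × {1, 2} = {(p84,1), (p84,2), (p85,1), (p85,2)}
  {p83, p84, p85} × {1, 2} = {(p83,1), (p83,2), (p84,1), (p84,2), (p85,1), (p85,2)}
These 16 distinct sets form the basis B.
Close under arbitrary unions to get τ_{X×Y}; counting gives |τ_{X×Y}| = 36.


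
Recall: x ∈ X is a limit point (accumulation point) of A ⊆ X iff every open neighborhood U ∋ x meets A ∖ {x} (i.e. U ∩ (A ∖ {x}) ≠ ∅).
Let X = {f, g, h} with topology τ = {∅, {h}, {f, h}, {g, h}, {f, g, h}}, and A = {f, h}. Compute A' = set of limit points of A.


A' = {f, g}

For each x ∈ X, list the open sets U ∈ τ with x ∈ U, then check whether U ∩ (A ∖ {x}) ≠ ∅ for every such U.
  x = f: opens ∋ x are {f, h}, {f, g, h}; each meets A ∖ {f}, so x IS a limit point.
  x = g: opens ∋ x are {g, h}, {f, g, h}; each meets A ∖ {g}, so x IS a limit point.
  x = h: open {h} ∋ x has {h} ∩ (A ∖ {h}) = ∅, so x is NOT a limit point.
Collecting: A' = {f, g}.


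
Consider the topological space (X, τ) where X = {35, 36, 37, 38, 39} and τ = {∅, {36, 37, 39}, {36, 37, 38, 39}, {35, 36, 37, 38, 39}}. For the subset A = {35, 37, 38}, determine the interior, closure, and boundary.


int(A) = ∅, cl(A) = {35, 36, 37, 38, 39}, ∂A = {35, 36, 37, 38, 39}.

Closed sets in (X, τ) are complements of opens:
  closed(X, τ) = {∅, {35}, {35, 38}, {35, 36, 37, 38, 39}}.
int(A) = ⋃ {U ∈ τ : U ⊆ A}. Opens contained in A: ∅.
Taking the union of these: int(A) = ∅.
cl(A) = ⋂ {C closed : A ⊆ C}. Closed sets containing A: {35, 36, 37, 38, 39}.
Intersecting these: cl(A) = {35, 36, 37, 38, 39}.
∂A = cl(A) ∖ int(A) = {35, 36, 37, 38, 39} ∖ ∅ = {35, 36, 37, 38, 39}.


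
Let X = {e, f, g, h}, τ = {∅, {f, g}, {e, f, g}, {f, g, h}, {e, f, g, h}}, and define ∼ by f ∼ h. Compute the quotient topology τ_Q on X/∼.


X/∼ = {[e], [f=h], [g]}; |τ_Q| = 3.

Equivalence classes: [e], [f=h], [g].
Quotient map π: X → X/∼ sends e ↦ [e], f ↦ [f=h], g ↦ [g], h ↦ [f=h].
For each subset V ⊆ X/∼, compute π^{-1}(V) ⊆ X and check whether π^{-1}(V) ∈ τ. V is open in τ_Q iff π^{-1}(V) ∈ τ.
  V = {}: π^{-1}(V) = ∅ ∈ τ ✓.
  V = {[e]}: π^{-1}(V) = {e} ∉ τ ✗.
  V = {[f=h]}: π^{-1}(V) = {f, h} ∉ τ ✗.
  V = {[e], [f=h]}: π^{-1}(V) = {e, f, h} ∉ τ ✗.
  V = {[g]}: π^{-1}(V) = {g} ∉ τ ✗.
  V = {[e], [g]}: π^{-1}(V) = {e, g} ∉ τ ✗.
  V = {[f=h], [g]}: π^{-1}(V) = {f, g, h} ∈ τ ✓.
  V = {[e], [f=h], [g]}: π^{-1}(V) = {e, f, g, h} ∈ τ ✓.
Open sets in the quotient: τ_Q = {{}, {[f=h], [g]}, {[e], [f=h], [g]}} (3 elements).


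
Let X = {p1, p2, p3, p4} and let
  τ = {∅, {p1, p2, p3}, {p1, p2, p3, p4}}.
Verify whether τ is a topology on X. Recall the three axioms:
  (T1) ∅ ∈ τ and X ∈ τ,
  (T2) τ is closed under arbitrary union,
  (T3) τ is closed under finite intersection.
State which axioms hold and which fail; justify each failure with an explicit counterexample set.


τ IS a topology on X.

Axiom (T1): ∅ ∈ τ? Yes; X ∈ τ? Yes.
Axiom (T2/T3): check pairwise unions and intersections of members of τ.
All pairwise intersections and unions checked — each lies in τ. Therefore τ satisfies (T1), (T2), (T3): it IS a topology on X.


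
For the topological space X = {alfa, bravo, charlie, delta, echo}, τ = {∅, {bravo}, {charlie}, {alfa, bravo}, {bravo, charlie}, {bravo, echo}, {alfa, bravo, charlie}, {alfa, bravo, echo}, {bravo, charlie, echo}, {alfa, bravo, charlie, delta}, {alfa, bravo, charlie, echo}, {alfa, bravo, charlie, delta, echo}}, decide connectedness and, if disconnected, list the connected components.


(X, τ) is connected.

Find clopen sets (U ∈ τ with X ∖ U ∈ τ):
  U = ∅, X ∖ U = {alfa, bravo, charlie, delta, echo} — both open, so U is clopen.
  U = {alfa, bravo, charlie, delta, echo}, X ∖ U = ∅ — both open, so U is clopen.
Only trivial clopens (∅ and X) exist, so (X, τ) is connected.
Compute connected components by grouping points that agree on all clopens:
  component: {alfa, bravo, charlie, delta, echo}


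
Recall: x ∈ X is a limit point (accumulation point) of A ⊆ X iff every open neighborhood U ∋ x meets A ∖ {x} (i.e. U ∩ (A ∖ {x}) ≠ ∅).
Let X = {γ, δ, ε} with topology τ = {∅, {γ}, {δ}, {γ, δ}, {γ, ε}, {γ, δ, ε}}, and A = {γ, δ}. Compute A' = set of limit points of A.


A' = {ε}

For each x ∈ X, list the open sets U ∈ τ with x ∈ U, then check whether U ∩ (A ∖ {x}) ≠ ∅ for every such U.
  x = γ: open {γ} ∋ x has {γ} ∩ (A ∖ {γ}) = ∅, so x is NOT a limit point.
  x = δ: open {δ} ∋ x has {δ} ∩ (A ∖ {δ}) = ∅, so x is NOT a limit point.
  x = ε: opens ∋ x are {γ, ε}, {γ, δ, ε}; each meets A ∖ {ε}, so x IS a limit point.
Collecting: A' = {ε}.


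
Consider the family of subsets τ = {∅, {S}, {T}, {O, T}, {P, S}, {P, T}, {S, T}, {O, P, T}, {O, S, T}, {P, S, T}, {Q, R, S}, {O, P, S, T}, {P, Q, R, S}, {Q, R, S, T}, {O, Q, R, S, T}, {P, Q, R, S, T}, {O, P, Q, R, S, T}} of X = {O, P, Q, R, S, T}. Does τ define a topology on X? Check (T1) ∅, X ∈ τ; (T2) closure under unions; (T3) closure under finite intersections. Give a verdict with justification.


τ is NOT a topology on X.

Axiom (T1): ∅ ∈ τ? Yes; X ∈ τ? Yes.
Axiom (T2/T3): check pairwise unions and intersections of members of τ.
Counterexample for (T3): {P, S} ∩ {P, T} = {P} ∉ τ. Therefore τ is NOT a topology.


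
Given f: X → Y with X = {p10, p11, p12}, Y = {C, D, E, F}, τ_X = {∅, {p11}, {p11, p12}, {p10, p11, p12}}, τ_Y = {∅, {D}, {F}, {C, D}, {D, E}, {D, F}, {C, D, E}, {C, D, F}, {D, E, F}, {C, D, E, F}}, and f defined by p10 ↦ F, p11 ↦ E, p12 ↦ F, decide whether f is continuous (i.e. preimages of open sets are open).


f is NOT continuous.

Compute f^{-1}(U) for each U ∈ τ_Y:
  U = ∅: f^{-1}(U) = ∅ ∈ τ_X ✓.
  U = {D}: f^{-1}(U) = ∅ ∈ τ_X ✓.
  U = {F}: f^{-1}(U) = {p10, p12} ∉ τ_X ✗.
  U = {C, D}: f^{-1}(U) = ∅ ∈ τ_X ✓.
  U = {D, E}: f^{-1}(U) = {p11} ∈ τ_X ✓.
  U = {D, F}: f^{-1}(U) = {p10, p12} ∉ τ_X ✗.
  U = {C, D, E}: f^{-1}(U) = {p11} ∈ τ_X ✓.
  U = {C, D, F}: f^{-1}(U) = {p10, p12} ∉ τ_X ✗.
  U = {D, E, F}: f^{-1}(U) = {p10, p11, p12} ∈ τ_X ✓.
  U = {C, D, E, F}: f^{-1}(U) = {p10, p11, p12} ∈ τ_X ✓.
Found U = {F} with f^{-1}(U) = {p10, p12} not in τ_X. Therefore f is NOT continuous.


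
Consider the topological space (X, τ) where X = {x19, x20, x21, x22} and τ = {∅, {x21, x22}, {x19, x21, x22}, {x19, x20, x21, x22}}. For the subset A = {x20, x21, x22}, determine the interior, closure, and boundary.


int(A) = {x21, x22}, cl(A) = {x19, x20, x21, x22}, ∂A = {x19, x20}.

Closed sets in (X, τ) are complements of opens:
  closed(X, τ) = {∅, {x20}, {x19, x20}, {x19, x20, x21, x22}}.
int(A) = ⋃ {U ∈ τ : U ⊆ A}. Opens contained in A: ∅, {x21, x22}.
Taking the union of these: int(A) = {x21, x22}.
cl(A) = ⋂ {C closed : A ⊆ C}. Closed sets containing A: {x19, x20, x21, x22}.
Intersecting these: cl(A) = {x19, x20, x21, x22}.
∂A = cl(A) ∖ int(A) = {x19, x20, x21, x22} ∖ {x21, x22} = {x19, x20}.


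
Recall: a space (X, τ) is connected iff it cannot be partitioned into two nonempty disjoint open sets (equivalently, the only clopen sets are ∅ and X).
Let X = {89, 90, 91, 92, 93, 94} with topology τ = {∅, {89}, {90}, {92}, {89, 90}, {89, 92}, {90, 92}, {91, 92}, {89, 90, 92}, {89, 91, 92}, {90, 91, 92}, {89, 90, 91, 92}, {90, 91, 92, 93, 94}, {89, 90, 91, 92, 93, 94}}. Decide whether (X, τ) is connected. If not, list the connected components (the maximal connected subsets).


(X, τ) is disconnected; components = [{89}, {90, 91, 92, 93, 94}].

Find clopen sets (U ∈ τ with X ∖ U ∈ τ):
  U = ∅, X ∖ U = {89, 90, 91, 92, 93, 94} — both open, so U is clopen.
  U = {89}, X ∖ U = {90, 91, 92, 93, 94} — both open, so U is clopen.
  U = {90, 91, 92, 93, 94}, X ∖ U = {89} — both open, so U is clopen.
  U = {89, 90, 91, 92, 93, 94}, X ∖ U = ∅ — both open, so U is clopen.
Nontrivial clopen(s) exist: e.g. {89}. So (X, τ) is disconnected.
Compute connected components by grouping points that agree on all clopens:
  component: {89}
  component: {90, 91, 92, 93, 94}


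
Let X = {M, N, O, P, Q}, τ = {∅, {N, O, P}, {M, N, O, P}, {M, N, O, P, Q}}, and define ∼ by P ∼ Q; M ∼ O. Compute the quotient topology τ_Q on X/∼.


X/∼ = {[M=O], [N], [P=Q]}; |τ_Q| = 2.

Equivalence classes: [M=O], [N], [P=Q].
Quotient map π: X → X/∼ sends M ↦ [M=O], N ↦ [N], O ↦ [M=O], P ↦ [P=Q], Q ↦ [P=Q].
For each subset V ⊆ X/∼, compute π^{-1}(V) ⊆ X and check whether π^{-1}(V) ∈ τ. V is open in τ_Q iff π^{-1}(V) ∈ τ.
  V = {}: π^{-1}(V) = ∅ ∈ τ ✓.
  V = {[M=O]}: π^{-1}(V) = {M, O} ∉ τ ✗.
  V = {[N]}: π^{-1}(V) = {N} ∉ τ ✗.
  V = {[M=O], [N]}: π^{-1}(V) = {M, N, O} ∉ τ ✗.
  V = {[P=Q]}: π^{-1}(V) = {P, Q} ∉ τ ✗.
  V = {[M=O], [P=Q]}: π^{-1}(V) = {M, O, P, Q} ∉ τ ✗.
  V = {[N], [P=Q]}: π^{-1}(V) = {N, P, Q} ∉ τ ✗.
  V = {[M=O], [N], [P=Q]}: π^{-1}(V) = {M, N, O, P, Q} ∈ τ ✓.
Open sets in the quotient: τ_Q = {{}, {[M=O], [N], [P=Q]}} (2 elements).


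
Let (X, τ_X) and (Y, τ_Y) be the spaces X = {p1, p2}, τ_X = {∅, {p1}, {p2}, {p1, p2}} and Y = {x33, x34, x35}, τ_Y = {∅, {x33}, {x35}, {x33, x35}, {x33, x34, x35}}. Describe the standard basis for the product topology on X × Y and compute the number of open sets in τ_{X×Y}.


Basis B = {∅ × ∅, {p1} × {x33}, {p1} × {x35}, {p2} × {x33}, {p2} × {x35}, {p1} × {x33, x35}, {p1, p2} × {x33}, {p1, p2} × {x35}, {p2} × {x33, x35}, {p1} × {x33, x34, x35}, {p2} × {x33, x34, x35}, {p1, p2} × {x33, x35}, {p1, p2} × {x33, x34, x35}}; |τ_{X×Y}| = 25.

Enumerate products U × V with U ∈ τ_X, V ∈ τ_Y (deduplicated):
  ∅ × ∅ = {} (∅)
  {p1} × {x33} = {(p1,x33)}
  {p1} × {x35} = {(p1,x35)}
  {p2} × {x33} = {(p2,x33)}
  {p2} × {x35} = {(p2,x35)}
  {p1} × {x33, x35} = {(p1,x33), (p1,x35)}
  {p1, p2} × {x33} = {(p1,x33), (p2,x33)}
  {p1, p2} × {x35} = {(p1,x35), (p2,x35)}
  {p2} × {x33, x35} = {(p2,x33), (p2,x35)}
  {p1} × {x33, x34, x35} = {(p1,x33), (p1,x34), (p1,x35)}
  {p2} × {x33, x34, x35} = {(p2,x33), (p2,x34), (p2,x35)}
  {p1, p2} × {x33, x35} = {(p1,x33), (p1,x35), (p2,x33), (p2,x35)}
  {p1, p2} × {x33, x34, x35} = {(p1,x33), (p1,x34), (p1,x35), (p2,x33), (p2,x34), (p2,x35)}
These 13 distinct sets form the basis B.
Close under arbitrary unions to get τ_{X×Y}; counting gives |τ_{X×Y}| = 25.


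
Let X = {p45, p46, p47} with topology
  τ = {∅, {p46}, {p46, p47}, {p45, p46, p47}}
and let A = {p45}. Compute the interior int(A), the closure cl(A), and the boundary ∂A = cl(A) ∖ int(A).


int(A) = ∅, cl(A) = {p45}, ∂A = {p45}.

Closed sets in (X, τ) are complements of opens:
  closed(X, τ) = {∅, {p45}, {p45, p47}, {p45, p46, p47}}.
int(A) = ⋃ {U ∈ τ : U ⊆ A}. Opens contained in A: ∅.
Taking the union of these: int(A) = ∅.
cl(A) = ⋂ {C closed : A ⊆ C}. Closed sets containing A: {p45}, {p45, p47}, {p45, p46, p47}.
Intersecting these: cl(A) = {p45}.
∂A = cl(A) ∖ int(A) = {p45} ∖ ∅ = {p45}.


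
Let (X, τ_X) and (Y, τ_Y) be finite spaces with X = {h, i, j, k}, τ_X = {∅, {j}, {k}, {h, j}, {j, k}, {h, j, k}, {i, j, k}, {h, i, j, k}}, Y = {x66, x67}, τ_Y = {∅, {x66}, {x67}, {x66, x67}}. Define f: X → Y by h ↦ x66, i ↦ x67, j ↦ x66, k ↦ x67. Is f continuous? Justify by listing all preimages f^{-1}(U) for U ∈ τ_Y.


f is NOT continuous.

Compute f^{-1}(U) for each U ∈ τ_Y:
  U = ∅: f^{-1}(U) = ∅ ∈ τ_X ✓.
  U = {x66}: f^{-1}(U) = {h, j} ∈ τ_X ✓.
  U = {x67}: f^{-1}(U) = {i, k} ∉ τ_X ✗.
  U = {x66, x67}: f^{-1}(U) = {h, i, j, k} ∈ τ_X ✓.
Found U = {x67} with f^{-1}(U) = {i, k} not in τ_X. Therefore f is NOT continuous.


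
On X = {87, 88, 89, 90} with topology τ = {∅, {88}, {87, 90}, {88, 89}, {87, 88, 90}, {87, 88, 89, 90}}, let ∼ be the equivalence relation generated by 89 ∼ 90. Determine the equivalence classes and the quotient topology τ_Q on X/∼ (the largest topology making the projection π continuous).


X/∼ = {[87], [88], [89=90]}; |τ_Q| = 3.

Equivalence classes: [87], [88], [89=90].
Quotient map π: X → X/∼ sends 87 ↦ [87], 88 ↦ [88], 89 ↦ [89=90], 90 ↦ [89=90].
For each subset V ⊆ X/∼, compute π^{-1}(V) ⊆ X and check whether π^{-1}(V) ∈ τ. V is open in τ_Q iff π^{-1}(V) ∈ τ.
  V = {}: π^{-1}(V) = ∅ ∈ τ ✓.
  V = {[87]}: π^{-1}(V) = {87} ∉ τ ✗.
  V = {[88]}: π^{-1}(V) = {88} ∈ τ ✓.
  V = {[87], [88]}: π^{-1}(V) = {87, 88} ∉ τ ✗.
  V = {[89=90]}: π^{-1}(V) = {89, 90} ∉ τ ✗.
  V = {[87], [89=90]}: π^{-1}(V) = {87, 89, 90} ∉ τ ✗.
  V = {[88], [89=90]}: π^{-1}(V) = {88, 89, 90} ∉ τ ✗.
  V = {[87], [88], [89=90]}: π^{-1}(V) = {87, 88, 89, 90} ∈ τ ✓.
Open sets in the quotient: τ_Q = {{}, {[88]}, {[87], [88], [89=90]}} (3 elements).


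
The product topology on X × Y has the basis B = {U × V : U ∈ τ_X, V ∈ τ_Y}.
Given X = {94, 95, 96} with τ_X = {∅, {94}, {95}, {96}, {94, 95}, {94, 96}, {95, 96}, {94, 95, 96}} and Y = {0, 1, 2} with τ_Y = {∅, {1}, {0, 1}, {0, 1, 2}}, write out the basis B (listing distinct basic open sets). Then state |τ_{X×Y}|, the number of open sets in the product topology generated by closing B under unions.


Basis B = {∅ × ∅, {94} × {1}, {95} × {1}, {96} × {1}, {94} × {0, 1}, {94, 95} × {1}, {94, 96} × {1}, {95} × {0, 1}, {95, 96} × {1}, {96} × {0, 1}, {94} × {0, 1, 2}, {94, 95, 96} × {1}, {95} × {0, 1, 2}, {96} × {0, 1, 2}, {94, 95} × {0, 1}, {94, 96} × {0, 1}, {95, 96} × {0, 1}, {94, 95} × {0, 1, 2}, {94, 96} × {0, 1, 2}, {94, 95, 96} × {0, 1}, {95, 96} × {0, 1, 2}, {94, 95, 96} × {0, 1, 2}}; |τ_{X×Y}| = 64.

Enumerate products U × V with U ∈ τ_X, V ∈ τ_Y (deduplicated):
  ∅ × ∅ = {} (∅)
  {94} × {1} = {(94,1)}
  {95} × {1} = {(95,1)}
  {96} × {1} = {(96,1)}
  {94} × {0, 1} = {(94,0), (94,1)}
  {94, 95} × {1} = {(94,1), (95,1)}
  {94, 96} × {1} = {(94,1), (96,1)}
  {95} × {0, 1} = {(95,0), (95,1)}
  {95, 96} × {1} = {(95,1), (96,1)}
  {96} × {0, 1} = {(96,0), (96,1)}
  {94} × {0, 1, 2} = {(94,0), (94,1), (94,2)}
  {94, 95, 96} × {1} = {(94,1), (95,1), (96,1)}
  {95} × {0, 1, 2} = {(95,0), (95,1), (95,2)}
  {96} × {0, 1, 2} = {(96,0), (96,1), (96,2)}
  {94, 95} × {0, 1} = {(94,0), (94,1), (95,0), (95,1)}
  {94, 96} × {0, 1} = {(94,0), (94,1), (96,0), (96,1)}
  {95, 96} × {0, 1} = {(95,0), (95,1), (96,0), (96,1)}
  {94, 95} × {0, 1, 2} = {(94,0), (94,1), (94,2), (95,0), (95,1), (95,2)}
  {94, 96} × {0, 1, 2} = {(94,0), (94,1), (94,2), (96,0), (96,1), (96,2)}
  {94, 95, 96} × {0, 1} = {(94,0), (94,1), (95,0), (95,1), (96,0), (96,1)}
  {95, 96} × {0, 1, 2} = {(95,0), (95,1), (95,2), (96,0), (96,1), (96,2)}
  {94, 95, 96} × {0, 1, 2} = {(94,0), (94,1), (94,2), (95,0), (95,1), (95,2), (96,0), (96,1), (96,2)}
These 22 distinct sets form the basis B.
Close under arbitrary unions to get τ_{X×Y}; counting gives |τ_{X×Y}| = 64.


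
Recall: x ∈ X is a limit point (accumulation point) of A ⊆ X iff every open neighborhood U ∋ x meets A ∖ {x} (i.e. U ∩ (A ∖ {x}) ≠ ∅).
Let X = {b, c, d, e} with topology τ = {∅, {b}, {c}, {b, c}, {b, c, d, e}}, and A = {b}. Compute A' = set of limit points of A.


A' = {d, e}

For each x ∈ X, list the open sets U ∈ τ with x ∈ U, then check whether U ∩ (A ∖ {x}) ≠ ∅ for every such U.
  x = b: open {b} ∋ x has {b} ∩ (A ∖ {b}) = ∅, so x is NOT a limit point.
  x = c: open {c} ∋ x has {c} ∩ (A ∖ {c}) = ∅, so x is NOT a limit point.
  x = d: opens ∋ x are {b, c, d, e}; each meets A ∖ {d}, so x IS a limit point.
  x = e: opens ∋ x are {b, c, d, e}; each meets A ∖ {e}, so x IS a limit point.
Collecting: A' = {d, e}.


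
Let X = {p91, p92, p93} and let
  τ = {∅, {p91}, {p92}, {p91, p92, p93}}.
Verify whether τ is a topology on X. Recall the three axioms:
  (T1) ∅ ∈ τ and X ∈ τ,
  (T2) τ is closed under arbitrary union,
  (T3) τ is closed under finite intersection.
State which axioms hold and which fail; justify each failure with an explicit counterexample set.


τ is NOT a topology on X.

Axiom (T1): ∅ ∈ τ? Yes; X ∈ τ? Yes.
Axiom (T2/T3): check pairwise unions and intersections of members of τ.
Counterexample for (T2): {p91} ∪ {p92} = {p91, p92} ∉ τ. Therefore τ is NOT a topology.


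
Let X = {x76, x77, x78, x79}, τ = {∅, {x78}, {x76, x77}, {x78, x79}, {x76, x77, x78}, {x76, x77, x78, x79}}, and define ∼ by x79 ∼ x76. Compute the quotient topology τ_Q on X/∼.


X/∼ = {[x76=x79], [x77], [x78]}; |τ_Q| = 3.

Equivalence classes: [x76=x79], [x77], [x78].
Quotient map π: X → X/∼ sends x76 ↦ [x76=x79], x77 ↦ [x77], x78 ↦ [x78], x79 ↦ [x76=x79].
For each subset V ⊆ X/∼, compute π^{-1}(V) ⊆ X and check whether π^{-1}(V) ∈ τ. V is open in τ_Q iff π^{-1}(V) ∈ τ.
  V = {}: π^{-1}(V) = ∅ ∈ τ ✓.
  V = {[x76=x79]}: π^{-1}(V) = {x76, x79} ∉ τ ✗.
  V = {[x77]}: π^{-1}(V) = {x77} ∉ τ ✗.
  V = {[x76=x79], [x77]}: π^{-1}(V) = {x76, x77, x79} ∉ τ ✗.
  V = {[x78]}: π^{-1}(V) = {x78} ∈ τ ✓.
  V = {[x76=x79], [x78]}: π^{-1}(V) = {x76, x78, x79} ∉ τ ✗.
  V = {[x77], [x78]}: π^{-1}(V) = {x77, x78} ∉ τ ✗.
  V = {[x76=x79], [x77], [x78]}: π^{-1}(V) = {x76, x77, x78, x79} ∈ τ ✓.
Open sets in the quotient: τ_Q = {{}, {[x78]}, {[x76=x79], [x77], [x78]}} (3 elements).


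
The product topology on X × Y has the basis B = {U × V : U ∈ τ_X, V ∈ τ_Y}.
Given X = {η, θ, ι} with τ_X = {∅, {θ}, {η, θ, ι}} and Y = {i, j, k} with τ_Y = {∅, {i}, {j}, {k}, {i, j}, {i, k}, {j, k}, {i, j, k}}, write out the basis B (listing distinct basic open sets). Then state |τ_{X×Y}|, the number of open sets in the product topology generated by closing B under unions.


Basis B = {∅ × ∅, {θ} × {i}, {θ} × {j}, {θ} × {k}, {θ} × {i, j}, {θ} × {i, k}, {θ} × {j, k}, {η, θ, ι} × {i}, {η, θ, ι} × {j}, {η, θ, ι} × {k}, {θ} × {i, j, k}, {η, θ, ι} × {i, j}, {η, θ, ι} × {i, k}, {η, θ, ι} × {j, k}, {η, θ, ι} × {i, j, k}}; |τ_{X×Y}| = 27.

Enumerate products U × V with U ∈ τ_X, V ∈ τ_Y (deduplicated):
  ∅ × ∅ = {} (∅)
  {θ} × {i} = {(θ,i)}
  {θ} × {j} = {(θ,j)}
  {θ} × {k} = {(θ,k)}
  {θ} × {i, j} = {(θ,i), (θ,j)}
  {θ} × {i, k} = {(θ,i), (θ,k)}
  {θ} × {j, k} = {(θ,j), (θ,k)}
  {η, θ, ι} × {i} = {(η,i), (θ,i), (ι,i)}
  {η, θ, ι} × {j} = {(η,j), (θ,j), (ι,j)}
  {η, θ, ι} × {k} = {(η,k), (θ,k), (ι,k)}
  {θ} × {i, j, k} = {(θ,i), (θ,j), (θ,k)}
  {η, θ, ι} × {i, j} = {(η,i), (η,j), (θ,i), (θ,j), (ι,i), (ι,j)}
  {η, θ, ι} × {i, k} = {(η,i), (η,k), (θ,i), (θ,k), (ι,i), (ι,k)}
  {η, θ, ι} × {j, k} = {(η,j), (η,k), (θ,j), (θ,k), (ι,j), (ι,k)}
  {η, θ, ι} × {i, j, k} = {(η,i), (η,j), (η,k), (θ,i), (θ,j), (θ,k), (ι,i), (ι,j), (ι,k)}
These 15 distinct sets form the basis B.
Close under arbitrary unions to get τ_{X×Y}; counting gives |τ_{X×Y}| = 27.


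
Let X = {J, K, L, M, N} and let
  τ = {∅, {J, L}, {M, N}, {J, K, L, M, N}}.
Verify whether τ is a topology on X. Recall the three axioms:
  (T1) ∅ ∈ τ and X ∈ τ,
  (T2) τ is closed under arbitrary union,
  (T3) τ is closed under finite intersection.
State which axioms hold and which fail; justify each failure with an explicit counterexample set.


τ is NOT a topology on X.

Axiom (T1): ∅ ∈ τ? Yes; X ∈ τ? Yes.
Axiom (T2/T3): check pairwise unions and intersections of members of τ.
Counterexample for (T2): {J, L} ∪ {M, N} = {J, L, M, N} ∉ τ. Therefore τ is NOT a topology.


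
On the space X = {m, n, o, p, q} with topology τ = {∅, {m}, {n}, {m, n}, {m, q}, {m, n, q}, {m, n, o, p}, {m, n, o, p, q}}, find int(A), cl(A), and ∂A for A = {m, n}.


int(A) = {m, n}, cl(A) = {m, n, o, p, q}, ∂A = {o, p, q}.

Closed sets in (X, τ) are complements of opens:
  closed(X, τ) = {∅, {q}, {o, p}, {n, o, p}, {o, p, q}, {m, o, p, q}, {n, o, p, q}, {m, n, o, p, q}}.
int(A) = ⋃ {U ∈ τ : U ⊆ A}. Opens contained in A: ∅, {m}, {n}, {m, n}.
Taking the union of these: int(A) = {m, n}.
cl(A) = ⋂ {C closed : A ⊆ C}. Closed sets containing A: {m, n, o, p, q}.
Intersecting these: cl(A) = {m, n, o, p, q}.
∂A = cl(A) ∖ int(A) = {m, n, o, p, q} ∖ {m, n} = {o, p, q}.


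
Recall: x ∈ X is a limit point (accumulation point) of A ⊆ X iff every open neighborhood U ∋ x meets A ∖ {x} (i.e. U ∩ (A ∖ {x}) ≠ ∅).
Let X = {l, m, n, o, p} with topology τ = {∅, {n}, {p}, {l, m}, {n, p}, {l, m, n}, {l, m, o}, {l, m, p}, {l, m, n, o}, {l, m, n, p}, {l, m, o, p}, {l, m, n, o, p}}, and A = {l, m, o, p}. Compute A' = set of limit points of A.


A' = {l, m, o}

For each x ∈ X, list the open sets U ∈ τ with x ∈ U, then check whether U ∩ (A ∖ {x}) ≠ ∅ for every such U.
  x = l: opens ∋ x are {l, m}, {l, m, n}, {l, m, o}, {l, m, p}, {l, m, n, o}, {l, m, n, p}, {l, m, o, p}, {l, m, n, o, p}; each meets A ∖ {l}, so x IS a limit point.
  x = m: opens ∋ x are {l, m}, {l, m, n}, {l, m, o}, {l, m, p}, {l, m, n, o}, {l, m, n, p}, {l, m, o, p}, {l, m, n, o, p}; each meets A ∖ {m}, so x IS a limit point.
  x = n: open {n} ∋ x has {n} ∩ (A ∖ {n}) = ∅, so x is NOT a limit point.
  x = o: opens ∋ x are {l, m, o}, {l, m, n, o}, {l, m, o, p}, {l, m, n, o, p}; each meets A ∖ {o}, so x IS a limit point.
  x = p: open {p} ∋ x has {p} ∩ (A ∖ {p}) = ∅, so x is NOT a limit point.
Collecting: A' = {l, m, o}.


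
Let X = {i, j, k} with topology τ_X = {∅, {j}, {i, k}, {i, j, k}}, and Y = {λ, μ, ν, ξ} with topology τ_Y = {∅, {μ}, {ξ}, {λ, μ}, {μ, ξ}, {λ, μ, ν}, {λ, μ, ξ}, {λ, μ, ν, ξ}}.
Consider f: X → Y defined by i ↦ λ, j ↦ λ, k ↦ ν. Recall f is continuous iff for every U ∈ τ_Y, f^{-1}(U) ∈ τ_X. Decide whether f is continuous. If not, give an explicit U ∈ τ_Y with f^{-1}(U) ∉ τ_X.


f is NOT continuous.

Compute f^{-1}(U) for each U ∈ τ_Y:
  U = ∅: f^{-1}(U) = ∅ ∈ τ_X ✓.
  U = {μ}: f^{-1}(U) = ∅ ∈ τ_X ✓.
  U = {ξ}: f^{-1}(U) = ∅ ∈ τ_X ✓.
  U = {λ, μ}: f^{-1}(U) = {i, j} ∉ τ_X ✗.
  U = {μ, ξ}: f^{-1}(U) = ∅ ∈ τ_X ✓.
  U = {λ, μ, ν}: f^{-1}(U) = {i, j, k} ∈ τ_X ✓.
  U = {λ, μ, ξ}: f^{-1}(U) = {i, j} ∉ τ_X ✗.
  U = {λ, μ, ν, ξ}: f^{-1}(U) = {i, j, k} ∈ τ_X ✓.
Found U = {λ, μ} with f^{-1}(U) = {i, j} not in τ_X. Therefore f is NOT continuous.


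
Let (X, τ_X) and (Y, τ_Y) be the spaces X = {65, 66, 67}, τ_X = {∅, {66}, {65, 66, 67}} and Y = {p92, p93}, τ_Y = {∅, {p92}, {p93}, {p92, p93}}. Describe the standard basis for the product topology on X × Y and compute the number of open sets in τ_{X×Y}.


Basis B = {∅ × ∅, {66} × {p92}, {66} × {p93}, {66} × {p92, p93}, {65, 66, 67} × {p92}, {65, 66, 67} × {p93}, {65, 66, 67} × {p92, p93}}; |τ_{X×Y}| = 9.

Enumerate products U × V with U ∈ τ_X, V ∈ τ_Y (deduplicated):
  ∅ × ∅ = {} (∅)
  {66} × {p92} = {(66,p92)}
  {66} × {p93} = {(66,p93)}
  {66} × {p92, p93} = {(66,p92), (66,p93)}
  {65, 66, 67} × {p92} = {(65,p92), (66,p92), (67,p92)}
  {65, 66, 67} × {p93} = {(65,p93), (66,p93), (67,p93)}
  {65, 66, 67} × {p92, p93} = {(65,p92), (65,p93), (66,p92), (66,p93), (67,p92), (67,p93)}
These 7 distinct sets form the basis B.
Close under arbitrary unions to get τ_{X×Y}; counting gives |τ_{X×Y}| = 9.
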